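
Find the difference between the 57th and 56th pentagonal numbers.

Consecutive pentagonal numbers differ by 3n − 2: here 3·57 − 2 = 169.

169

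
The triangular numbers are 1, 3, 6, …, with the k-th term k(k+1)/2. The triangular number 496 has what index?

Set n(n+1)/2 = 496, giving n² + n − 992 = 0.
So n = (-1 + 63) / 2 = 62/2 = 31.
Check: 31·32/2 = 496. ✓

31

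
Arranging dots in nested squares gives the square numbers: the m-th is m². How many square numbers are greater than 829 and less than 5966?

The n-th square number is n².
Smallest index with value > 829: n = 29 (giving 841).
Largest index with value < 5966: n = 77 (giving 5929).
Indices 29 through 77: 49 terms.

49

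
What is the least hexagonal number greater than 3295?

Solve n(2n−1) > 3295 for integer n.
The largest n with value ≤ 3295 is 40 (since 3160 ≤ 3295 < 3321), so the first above is n = 41, value 3321.

3321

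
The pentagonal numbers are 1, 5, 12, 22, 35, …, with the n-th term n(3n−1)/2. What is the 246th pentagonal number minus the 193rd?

246·(3·246 − 1)/2 = 90651 and 193·(3·193 − 1)/2 = 55777.
Difference: 90651 − 55777 = 34874.

34874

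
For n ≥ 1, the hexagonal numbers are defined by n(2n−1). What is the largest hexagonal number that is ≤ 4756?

Solve n(2n−1) ≤ 4756 for integer n.
n = 49 gives 4753 ≤ 4756, while n = 50 gives 4950 > 4756; so the answer is 4753.

4753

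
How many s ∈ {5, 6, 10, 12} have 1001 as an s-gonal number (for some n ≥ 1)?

s = 5: P(5, 26) = 1001. ✓
s = 6: P(6, 22) = 946 and P(6, 23) = 1035; 1001 is not s-gonal.
s = 10: P(10, 16) = 976 and P(10, 17) = 1105; 1001 is not s-gonal.
s = 12: P(12, 14) = 924 and P(12, 15) = 1065; 1001 is not s-gonal.
Hits: s ∈ {5} → 1.

1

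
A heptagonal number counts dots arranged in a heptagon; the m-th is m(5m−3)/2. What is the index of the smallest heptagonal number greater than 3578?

Solve n(5n−3)/2 > 3578 for integer n.
The largest n with value ≤ 3578 is 38 (since 3553 ≤ 3578 < 3744), so the first above is n = 39, value 3744.

39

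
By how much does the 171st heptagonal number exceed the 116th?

39380

171·(5·171 − 3)/2 = 72846 and 116·(5·116 − 3)/2 = 33466.
Difference: 72846 − 33466 = 39380.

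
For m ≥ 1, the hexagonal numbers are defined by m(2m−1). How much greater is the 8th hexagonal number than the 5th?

8·(2·8 − 1) = 120 and 5·(2·5 − 1) = 45.
Difference: 120 − 45 = 75.

75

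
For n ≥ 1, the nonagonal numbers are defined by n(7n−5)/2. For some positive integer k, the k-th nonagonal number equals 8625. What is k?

50

Set n(7n−5)/2 = 8625, giving 7n² − 5n − 17250 = 0.
So n = (5 + 695) / 14 = 700/14 = 50.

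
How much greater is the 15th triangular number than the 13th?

29

15·16/2 = 120 and 13·14/2 = 91.
Difference: 120 − 91 = 29.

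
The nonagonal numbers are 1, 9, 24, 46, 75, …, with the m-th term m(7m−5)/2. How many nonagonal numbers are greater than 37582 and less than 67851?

36

The n-th nonagonal number is n(7n−5)/2.
Smallest index with value > 37582: n = 104 (giving 37596).
Largest index with value < 67851: n = 139 (giving 67276).
Indices 104 through 139: 36 terms.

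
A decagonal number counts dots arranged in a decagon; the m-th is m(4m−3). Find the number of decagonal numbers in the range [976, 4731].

19

The n-th decagonal number is n(4n−3).
Smallest index with value ≥ 976: n = 16 (giving 976).
Largest index with value ≤ 4731: n = 34 (giving 4522).
Indices 16 through 34: 19 terms.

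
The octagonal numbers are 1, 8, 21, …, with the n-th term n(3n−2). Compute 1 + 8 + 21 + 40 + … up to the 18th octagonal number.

Σ i(3i−2) = 3Σi² − 2Σi over i = 1..18.
Σi = 171 and Σi² = 2109.
3·2109 − 2·171 = 5985.

5985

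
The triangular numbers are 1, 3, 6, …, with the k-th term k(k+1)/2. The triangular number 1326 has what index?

51

Set n(n+1)/2 = 1326, giving n² + n − 2652 = 0.
The discriminant is 1 + 8·1326 = 10609, and √10609 = 103.
So n = (-1 + 103) / 2 = 102/2 = 51.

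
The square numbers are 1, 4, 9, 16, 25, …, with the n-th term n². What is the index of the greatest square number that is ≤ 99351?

Solve n² ≤ 99351 for integer n.
n = 315 gives 99225 ≤ 99351, while n = 316 gives 99856 > 99351; so the answer is index 315.

315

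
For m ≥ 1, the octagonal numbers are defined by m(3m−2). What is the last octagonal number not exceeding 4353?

4256

Solve n(3n−2) ≤ 4353 for integer n.
n = 38 gives 4256 ≤ 4353, while n = 39 gives 4485 > 4353; so the answer is 4256.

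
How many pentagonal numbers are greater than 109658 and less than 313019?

The n-th pentagonal number is n(3n−1)/2.
Smallest index with value > 109658: n = 271 (giving 110026).
Largest index with value < 313019: n = 456 (giving 311676).
Indices 271 through 456: 186 terms.

186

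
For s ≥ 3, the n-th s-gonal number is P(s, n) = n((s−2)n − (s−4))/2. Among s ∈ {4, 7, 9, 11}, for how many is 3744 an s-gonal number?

s = 4: P(4, 61) = 3721 and P(4, 62) = 3844; 3744 is not s-gonal.
s = 7: P(7, 39) = 3744. ✓
s = 9: P(9, 33) = 3729 and P(9, 34) = 3961; 3744 is not s-gonal.
s = 11: P(11, 29) = 3683 and P(11, 30) = 3945; 3744 is not s-gonal.
Hits: s ∈ {7} → 1.

1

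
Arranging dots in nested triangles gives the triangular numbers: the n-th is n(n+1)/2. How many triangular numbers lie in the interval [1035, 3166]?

35

The n-th triangular number is n(n+1)/2.
Smallest index with value ≥ 1035: n = 45 (giving 1035).
Largest index with value ≤ 3166: n = 79 (giving 3160).
Indices 45 through 79: 35 terms.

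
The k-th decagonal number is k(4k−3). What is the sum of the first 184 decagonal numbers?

8322780

Σ i(4i−3) = 4Σi² − 3Σi over i = 1..184.
Σi = 17020 and Σi² = 2093460.
4·2093460 − 3·17020 = 8322780.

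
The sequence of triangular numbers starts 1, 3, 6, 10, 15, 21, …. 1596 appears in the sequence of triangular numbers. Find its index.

56

Set n(n+1)/2 = 1596, giving n² + n − 3192 = 0.
The discriminant is 1 + 8·1596 = 12769, and √12769 = 113.
So n = (-1 + 113) / 2 = 112/2 = 56.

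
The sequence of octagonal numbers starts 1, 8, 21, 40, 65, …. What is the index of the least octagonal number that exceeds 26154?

94

Solve n(3n−2) > 26154 for integer n.
The largest n with value ≤ 26154 is 93 (since 25761 ≤ 26154 < 26320), so the first above is n = 94, value 26320.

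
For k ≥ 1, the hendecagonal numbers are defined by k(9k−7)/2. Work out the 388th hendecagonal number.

The 388th hendecagonal number is n(9n−7)/2 with n = 388.
388·(9·388 − 7)/2 = 388·3485/2 = 676090.

676090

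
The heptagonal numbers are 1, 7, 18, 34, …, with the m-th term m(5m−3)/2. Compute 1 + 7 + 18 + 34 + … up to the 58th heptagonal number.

Σ i(5i−3)/2 = (5Σi² − 3Σi) / 2 over i = 1..58.
Σi = 1711 and Σi² = 66729.
(5·66729 − 3·1711) / 2 = 328512/2 = 164256.

164256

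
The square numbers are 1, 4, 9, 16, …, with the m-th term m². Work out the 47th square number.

2209

47² = 2209.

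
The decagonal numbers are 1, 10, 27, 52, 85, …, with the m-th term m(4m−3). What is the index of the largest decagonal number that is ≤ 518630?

360

Solve n(4n−3) ≤ 518630 for integer n.
n = 360 gives 517320 ≤ 518630, while n = 361 gives 520201 > 518630; so the answer is index 360.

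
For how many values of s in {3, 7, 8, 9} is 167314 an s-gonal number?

s = 3: P(3, 577) = 166753 and P(3, 578) = 167331; 167314 is not s-gonal.
s = 7: P(7, 259) = 167314. ✓
s = 8: P(8, 236) = 166616 and P(8, 237) = 168033; 167314 is not s-gonal.
s = 9: P(9, 218) = 165789 and P(9, 219) = 167316; 167314 is not s-gonal.
Hits: s ∈ {7} → 1.

1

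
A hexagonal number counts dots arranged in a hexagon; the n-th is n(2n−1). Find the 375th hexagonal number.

The 375th hexagonal number is n(2n−1) with n = 375.
375·(2·375 − 1) = 375·749 = 280875.

280875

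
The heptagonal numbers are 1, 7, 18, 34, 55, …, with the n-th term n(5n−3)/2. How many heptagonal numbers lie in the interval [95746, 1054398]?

454

The n-th heptagonal number is n(5n−3)/2.
Smallest index with value ≥ 95746: n = 196 (giving 95746).
Largest index with value ≤ 1054398: n = 649 (giving 1052029).
Indices 196 through 649: 454 terms.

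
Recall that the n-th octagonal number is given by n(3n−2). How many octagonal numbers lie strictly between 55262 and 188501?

114

The n-th octagonal number is n(3n−2).
Smallest index with value > 55262: n = 137 (giving 56033).
Largest index with value < 188501: n = 250 (giving 187000).
Indices 137 through 250: 114 terms.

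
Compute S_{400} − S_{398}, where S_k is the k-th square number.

1596

400² = 160000 and 398² = 158404.
Difference: 160000 − 158404 = 1596.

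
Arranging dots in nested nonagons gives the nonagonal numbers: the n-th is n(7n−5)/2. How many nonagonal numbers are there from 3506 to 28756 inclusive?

59

The n-th nonagonal number is n(7n−5)/2.
Smallest index with value ≥ 3506: n = 33 (giving 3729).
Largest index with value ≤ 28756: n = 91 (giving 28756).
Indices 33 through 91: 59 terms.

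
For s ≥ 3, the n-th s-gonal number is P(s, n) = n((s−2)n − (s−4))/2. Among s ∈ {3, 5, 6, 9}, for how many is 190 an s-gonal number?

s = 3: P(3, 19) = 190. ✓
s = 5: P(5, 11) = 176 and P(5, 12) = 210; 190 is not s-gonal.
s = 6: P(6, 10) = 190. ✓
s = 9: P(9, 7) = 154 and P(9, 8) = 204; 190 is not s-gonal.
Hits: s ∈ {3, 6} → 2.

2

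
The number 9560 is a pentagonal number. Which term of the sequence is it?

80

Set n(3n−1)/2 = 9560, giving 3n² − n − 19120 = 0.
The discriminant is 1 + 24·9560 = 229441, and √229441 = 479.
So n = (1 + 479) / 6 = 480/6 = 80.
Check: 80·(3·80 − 1)/2 = 9560. ✓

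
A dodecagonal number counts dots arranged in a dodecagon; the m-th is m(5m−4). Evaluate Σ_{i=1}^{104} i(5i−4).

1880060

Σ i(5i−4) = 5Σi² − 4Σi over i = 1..104.
Σi = 5460 and Σi² = 380380.
5·380380 − 4·5460 = 1880060.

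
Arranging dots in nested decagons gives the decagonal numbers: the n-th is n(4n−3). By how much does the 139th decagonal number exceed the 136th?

3291

139·(4·139 − 3) = 76867 and 136·(4·136 − 3) = 73576.
Difference: 76867 − 73576 = 3291.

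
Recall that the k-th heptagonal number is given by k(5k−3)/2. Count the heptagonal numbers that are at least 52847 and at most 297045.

The n-th heptagonal number is n(5n−3)/2.
Smallest index with value ≥ 52847: n = 146 (giving 53071).
Largest index with value ≤ 297045: n = 345 (giving 297045).
Indices 146 through 345: 200 terms.

200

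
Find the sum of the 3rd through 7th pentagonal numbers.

Σ i(3i−1)/2 = (3Σi² − Σi) / 2 over i = 3..7.
Σi = 28 − 3 = 25 and Σi² = 140 − 5 = 135.
(3·135 − 1·25) / 2 = 380/2 = 190.

190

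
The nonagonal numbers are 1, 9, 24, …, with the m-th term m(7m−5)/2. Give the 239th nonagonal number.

199326

239·(7·239 − 5)/2 = 239·1668/2 = 239·834 = 199326.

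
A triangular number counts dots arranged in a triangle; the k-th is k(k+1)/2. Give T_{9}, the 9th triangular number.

45

The 9th triangular number is n(n+1)/2 with n = 9.
9·10/2 = 90/2 = 45.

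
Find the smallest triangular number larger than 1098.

Solve n(n+1)/2 > 1098 for integer n.
The largest n with value ≤ 1098 is 46 (since 1081 ≤ 1098 < 1128), so the first above is n = 47, value 1128.

1128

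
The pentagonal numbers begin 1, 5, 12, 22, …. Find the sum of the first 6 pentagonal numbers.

126

Σ i(3i−1)/2 = (3Σi² − Σi) / 2 over i = 1..6.
Σi = 21 and Σi² = 91.
(3·91 − 1·21) / 2 = 252/2 = 126.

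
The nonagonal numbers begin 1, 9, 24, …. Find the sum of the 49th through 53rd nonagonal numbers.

44915

Σ i(7i−5)/2 = (7Σi² − 5Σi) / 2 over i = 49..53.
Σi = 1431 − 1176 = 255 and Σi² = 51039 − 38024 = 13015.
(7·13015 − 5·255) / 2 = 89830/2 = 44915.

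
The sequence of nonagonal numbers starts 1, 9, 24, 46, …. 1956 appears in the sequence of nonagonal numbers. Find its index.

Set n(7n−5)/2 = 1956, giving 7n² − 5n − 3912 = 0.
The discriminant is 25 + 56·1956 = 109561, and √109561 = 331.
So n = (5 + 331) / 14 = 336/14 = 24.

24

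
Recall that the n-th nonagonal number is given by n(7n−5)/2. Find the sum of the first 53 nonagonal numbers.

Σ i(7i−5)/2 = (7Σi² − 5Σi) / 2 over i = 1..53.
Σi = 1431 and Σi² = 51039.
(7·51039 − 5·1431) / 2 = 350118/2 = 175059.

175059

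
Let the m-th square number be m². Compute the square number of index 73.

73² = 5329.

5329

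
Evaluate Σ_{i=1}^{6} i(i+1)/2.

56

Σ i(i+1)/2 = (Σi² + Σi) / 2 over i = 1..6.
Σi = 21 and Σi² = 91.
(1·91 + 1·21) / 2 = 112/2 = 56.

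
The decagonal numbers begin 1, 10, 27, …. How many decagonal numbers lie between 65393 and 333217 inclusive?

161

The n-th decagonal number is n(4n−3).
Smallest index with value ≥ 65393: n = 129 (giving 66177).
Largest index with value ≤ 333217: n = 289 (giving 333217).
Indices 129 through 289: 161 terms.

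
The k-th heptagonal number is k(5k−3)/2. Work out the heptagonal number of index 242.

242·(5·242 − 3)/2 = 242·1207/2 = 146047.

146047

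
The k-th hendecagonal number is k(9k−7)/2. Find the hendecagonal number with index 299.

The 299th hendecagonal number is n(9n−7)/2 with n = 299.
299·(9·299 − 7)/2 = 299·2684/2 = 299·1342 = 401258.

401258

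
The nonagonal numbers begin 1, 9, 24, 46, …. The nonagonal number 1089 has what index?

18

Set n(7n−5)/2 = 1089, giving 7n² − 5n − 2178 = 0.
The discriminant is 25 + 56·1089 = 61009, and √61009 = 247.
So n = (5 + 247) / 14 = 252/14 = 18.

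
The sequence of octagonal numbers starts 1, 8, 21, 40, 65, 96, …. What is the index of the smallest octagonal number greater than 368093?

351

Solve n(3n−2) > 368093 for integer n.
The largest n with value ≤ 368093 is 350 (since 366800 ≤ 368093 < 368901), so the first above is n = 351, value 368901.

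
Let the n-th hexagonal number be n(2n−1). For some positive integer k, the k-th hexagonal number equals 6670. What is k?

58

Set n(2n−1) = 6670, giving 2n² − n − 6670 = 0.
The discriminant is 1 + 8·6670 = 53361, and √53361 = 231.
So n = (1 + 231) / 4 = 232/4 = 58.
Check: 58·(2·58 − 1) = 6670. ✓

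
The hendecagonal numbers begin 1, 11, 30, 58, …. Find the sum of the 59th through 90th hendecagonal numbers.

Σ i(9i−7)/2 = (9Σi² − 7Σi) / 2 over i = 59..90.
Σi = 4095 − 1711 = 2384 and Σi² = 247065 − 66729 = 180336.
(9·180336 − 7·2384) / 2 = 1606336/2 = 803168.

803168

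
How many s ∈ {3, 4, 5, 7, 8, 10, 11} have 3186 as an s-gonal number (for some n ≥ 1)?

2

s = 3: P(3, 79) = 3160 and P(3, 80) = 3240; 3186 is not s-gonal.
s = 4: P(4, 56) = 3136 and P(4, 57) = 3249; 3186 is not s-gonal.
s = 5: P(5, 46) = 3151 and P(5, 47) = 3290; 3186 is not s-gonal.
s = 7: P(7, 36) = 3186. ✓
s = 8: P(8, 32) = 3008 and P(8, 33) = 3201; 3186 is not s-gonal.
s = 10: P(10, 28) = 3052 and P(10, 29) = 3277; 3186 is not s-gonal.
s = 11: P(11, 27) = 3186. ✓
Hits: s ∈ {7, 11} → 2.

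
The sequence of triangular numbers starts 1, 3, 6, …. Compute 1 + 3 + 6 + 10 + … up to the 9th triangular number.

165

Σ i(i+1)/2 = (Σi² + Σi) / 2 over i = 1..9.
Σi = 45 and Σi² = 285.
(1·285 + 1·45) / 2 = 330/2 = 165.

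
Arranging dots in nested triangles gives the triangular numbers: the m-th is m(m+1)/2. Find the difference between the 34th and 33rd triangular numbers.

Consecutive triangular numbers differ by n: T_{34} − T_{33} = 34.

34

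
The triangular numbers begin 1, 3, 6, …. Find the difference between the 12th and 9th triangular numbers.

12·13/2 = 78 and 9·10/2 = 45.
Difference: 78 − 45 = 33.

33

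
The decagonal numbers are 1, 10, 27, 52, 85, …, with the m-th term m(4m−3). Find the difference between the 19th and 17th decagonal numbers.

282

19·(4·19 − 3) = 1387 and 17·(4·17 − 3) = 1105.
Difference: 1387 − 1105 = 282.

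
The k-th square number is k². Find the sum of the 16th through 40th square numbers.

Σ_{i=16}^{40} i² = 22140 − 1240 = 20900.

20900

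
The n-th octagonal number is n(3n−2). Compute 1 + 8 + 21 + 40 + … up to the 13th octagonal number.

Σ i(3i−2) = 3Σi² − 2Σi over i = 1..13.
Σi = 91 and Σi² = 819.
3·819 − 2·91 = 2275.

2275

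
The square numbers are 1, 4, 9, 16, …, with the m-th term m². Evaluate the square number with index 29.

The 29th square number is n² with n = 29.
29² = 841.

841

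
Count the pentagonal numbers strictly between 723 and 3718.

The n-th pentagonal number is n(3n−1)/2.
Smallest index with value > 723: n = 23 (giving 782).
Largest index with value < 3718: n = 49 (giving 3577).
Indices 23 through 49: 27 terms.

27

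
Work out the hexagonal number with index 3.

The 3rd hexagonal number is n(2n−1) with n = 3.
3·(2·3 − 1) = 3·5 = 15.

15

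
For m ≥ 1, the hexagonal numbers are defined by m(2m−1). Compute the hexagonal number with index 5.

45

5·(2·5 − 1) = 5·9 = 45.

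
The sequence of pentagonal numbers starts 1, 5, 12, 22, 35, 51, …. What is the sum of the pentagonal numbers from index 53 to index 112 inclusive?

637080

Σ i(3i−1)/2 = (3Σi² − Σi) / 2 over i = 53..112.
Σi = 6328 − 1378 = 4950 and Σi² = 474600 − 48230 = 426370.
(3·426370 − 1·4950) / 2 = 1274160/2 = 637080.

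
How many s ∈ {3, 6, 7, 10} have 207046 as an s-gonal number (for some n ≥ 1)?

s = 3: P(3, 643) = 207046. ✓
s = 6: P(6, 322) = 207046. ✓
s = 7: P(7, 288) = 206928 and P(7, 289) = 208369; 207046 is not s-gonal.
s = 10: P(10, 227) = 205435 and P(10, 228) = 207252; 207046 is not s-gonal.
Hits: s ∈ {3, 6} → 2.

2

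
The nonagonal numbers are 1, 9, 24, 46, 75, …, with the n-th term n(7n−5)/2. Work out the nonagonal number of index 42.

6069

42·(7·42 − 5)/2 = 42·289/2 = 6069.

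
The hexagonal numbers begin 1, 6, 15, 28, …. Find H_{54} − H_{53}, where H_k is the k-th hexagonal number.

Consecutive hexagonal numbers differ by 4n − 3: here 4·54 − 3 = 213.

213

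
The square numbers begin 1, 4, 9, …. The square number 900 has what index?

30

We need n² = 900, so n = √900 = 30.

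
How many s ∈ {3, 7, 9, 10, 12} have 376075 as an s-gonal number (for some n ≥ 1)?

1

s = 3: P(3, 866) = 375411 and P(3, 867) = 376278; 376075 is not s-gonal.
s = 7: P(7, 388) = 375778 and P(7, 389) = 377719; 376075 is not s-gonal.
s = 9: P(9, 328) = 375724 and P(9, 329) = 378021; 376075 is not s-gonal.
s = 10: P(10, 307) = 376075. ✓
s = 12: P(12, 274) = 374284 and P(12, 275) = 377025; 376075 is not s-gonal.
Hits: s ∈ {10} → 1.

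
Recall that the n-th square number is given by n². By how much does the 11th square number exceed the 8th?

57

11² = 121 and 8² = 64.
Difference: 121 − 64 = 57.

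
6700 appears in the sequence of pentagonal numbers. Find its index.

67

Set n(3n−1)/2 = 6700, giving 3n² − n − 13400 = 0.
The discriminant is 1 + 24·6700 = 160801, and √160801 = 401.
So n = (1 + 401) / 6 = 402/6 = 67.
Check: 67·(3·67 − 1)/2 = 6700. ✓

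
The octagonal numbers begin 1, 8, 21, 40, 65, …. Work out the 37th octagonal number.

37·(3·37 − 2) = 37·109 = 4033.

4033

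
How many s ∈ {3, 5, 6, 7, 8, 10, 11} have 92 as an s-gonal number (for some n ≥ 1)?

s = 3: P(3, 13) = 91 and P(3, 14) = 105; 92 is not s-gonal.
s = 5: P(5, 8) = 92. ✓
s = 6: P(6, 7) = 91 and P(6, 8) = 120; 92 is not s-gonal.
s = 7: P(7, 6) = 81 and P(7, 7) = 112; 92 is not s-gonal.
s = 8: P(8, 5) = 65 and P(8, 6) = 96; 92 is not s-gonal.
s = 10: P(10, 5) = 85 and P(10, 6) = 126; 92 is not s-gonal.
s = 11: P(11, 4) = 58 and P(11, 5) = 95; 92 is not s-gonal.
Hits: s ∈ {5} → 1.

1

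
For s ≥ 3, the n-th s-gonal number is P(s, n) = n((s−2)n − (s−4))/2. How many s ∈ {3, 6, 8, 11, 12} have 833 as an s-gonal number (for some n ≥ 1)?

2

s = 3: P(3, 40) = 820 and P(3, 41) = 861; 833 is not s-gonal.
s = 6: P(6, 20) = 780 and P(6, 21) = 861; 833 is not s-gonal.
s = 8: P(8, 17) = 833. ✓
s = 11: P(11, 14) = 833. ✓
s = 12: P(12, 13) = 793 and P(12, 14) = 924; 833 is not s-gonal.
Hits: s ∈ {8, 11} → 2.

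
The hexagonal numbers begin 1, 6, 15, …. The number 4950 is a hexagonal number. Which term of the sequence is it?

50

Set n(2n−1) = 4950, giving 2n² − n − 4950 = 0.
So n = (1 + 199) / 4 = 200/4 = 50.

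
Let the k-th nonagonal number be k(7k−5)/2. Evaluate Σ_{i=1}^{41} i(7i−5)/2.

81221

Σ i(7i−5)/2 = (7Σi² − 5Σi) / 2 over i = 1..41.
Σi = 861 and Σi² = 23821.
(7·23821 − 5·861) / 2 = 162442/2 = 81221.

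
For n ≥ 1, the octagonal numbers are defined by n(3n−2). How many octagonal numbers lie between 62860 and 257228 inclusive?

The n-th octagonal number is n(3n−2).
Smallest index with value ≥ 62860: n = 146 (giving 63656).
Largest index with value ≤ 257228: n = 293 (giving 256961).
Indices 146 through 293: 148 terms.

148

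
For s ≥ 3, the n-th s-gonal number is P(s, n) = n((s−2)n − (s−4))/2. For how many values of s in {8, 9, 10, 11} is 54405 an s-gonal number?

2

s = 8: P(8, 135) = 54405. ✓
s = 9: P(9, 125) = 54375 and P(9, 126) = 55251; 54405 is not s-gonal.
s = 10: P(10, 117) = 54405. ✓
s = 11: P(11, 110) = 54065 and P(11, 111) = 55056; 54405 is not s-gonal.
Hits: s ∈ {8, 10} → 2.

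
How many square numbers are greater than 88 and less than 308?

8

The n-th square number is n².
Smallest index with value > 88: n = 10 (giving 100).
Largest index with value < 308: n = 17 (giving 289).
Indices 10 through 17: 8 terms.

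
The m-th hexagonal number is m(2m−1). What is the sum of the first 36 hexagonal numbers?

31746

Σ i(2i−1) = 2Σi² − Σi over i = 1..36.
Σi = 666 and Σi² = 16206.
2·16206 − 1·666 = 31746.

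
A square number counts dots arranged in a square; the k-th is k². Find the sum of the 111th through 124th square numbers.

193515

Σ_{i=111}^{124} i² = 643250 − 449735 = 193515.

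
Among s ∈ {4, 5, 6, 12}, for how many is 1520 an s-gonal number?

s = 4: P(4, 38) = 1444 and P(4, 39) = 1521; 1520 is not s-gonal.
s = 5: P(5, 32) = 1520. ✓
s = 6: P(6, 27) = 1431 and P(6, 28) = 1540; 1520 is not s-gonal.
s = 12: P(12, 17) = 1377 and P(12, 18) = 1548; 1520 is not s-gonal.
Hits: s ∈ {5} → 1.

1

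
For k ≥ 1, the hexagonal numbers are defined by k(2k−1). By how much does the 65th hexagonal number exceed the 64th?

257

Consecutive hexagonal numbers differ by 4n − 3: here 4·65 − 3 = 257.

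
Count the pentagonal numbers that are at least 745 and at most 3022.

The n-th pentagonal number is n(3n−1)/2.
Smallest index with value ≥ 745: n = 23 (giving 782).
Largest index with value ≤ 3022: n = 45 (giving 3015).
Indices 23 through 45: 23 terms.

23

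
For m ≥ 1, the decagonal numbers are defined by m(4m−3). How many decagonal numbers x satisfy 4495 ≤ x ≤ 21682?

The n-th decagonal number is n(4n−3).
Smallest index with value ≥ 4495: n = 34 (giving 4522).
Largest index with value ≤ 21682: n = 74 (giving 21682).
Indices 34 through 74: 41 terms.

41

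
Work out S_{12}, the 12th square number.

144

The 12th square number is n² with n = 12.
12² = 144.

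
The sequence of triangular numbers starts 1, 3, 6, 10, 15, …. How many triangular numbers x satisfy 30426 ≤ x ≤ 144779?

291

The n-th triangular number is n(n+1)/2.
Smallest index with value ≥ 30426: n = 247 (giving 30628).
Largest index with value ≤ 144779: n = 537 (giving 144453).
Indices 247 through 537: 291 terms.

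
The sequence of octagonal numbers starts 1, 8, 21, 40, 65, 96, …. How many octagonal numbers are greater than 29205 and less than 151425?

125

The n-th octagonal number is n(3n−2).
Smallest index with value > 29205: n = 100 (giving 29800).
Largest index with value < 151425: n = 224 (giving 150080).
Indices 100 through 224: 125 terms.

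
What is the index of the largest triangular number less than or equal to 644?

35

Solve n(n+1)/2 ≤ 644 for integer n.
n = 35 gives 630 ≤ 644, while n = 36 gives 666 > 644; so the answer is index 35.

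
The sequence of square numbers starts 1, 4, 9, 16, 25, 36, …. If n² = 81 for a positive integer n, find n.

9

We need n² = 81, so n = √81 = 9.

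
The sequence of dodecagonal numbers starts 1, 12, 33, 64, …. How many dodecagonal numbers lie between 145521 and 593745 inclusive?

The n-th dodecagonal number is n(5n−4).
Smallest index with value ≥ 145521: n = 171 (giving 145521).
Largest index with value ≤ 593745: n = 345 (giving 593745).
Indices 171 through 345: 175 terms.

175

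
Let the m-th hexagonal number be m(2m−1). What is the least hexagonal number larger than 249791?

250278

Solve n(2n−1) > 249791 for integer n.
The largest n with value ≤ 249791 is 353 (since 248865 ≤ 249791 < 250278), so the first above is n = 354, value 250278.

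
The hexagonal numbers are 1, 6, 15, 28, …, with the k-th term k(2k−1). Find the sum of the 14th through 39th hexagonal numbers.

38753

Σ i(2i−1) = 2Σi² − Σi over i = 14..39.
Σi = 780 − 91 = 689 and Σi² = 20540 − 819 = 19721.
2·19721 − 1·689 = 38753.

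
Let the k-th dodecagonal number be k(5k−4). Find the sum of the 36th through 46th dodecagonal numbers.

Σ i(5i−4) = 5Σi² − 4Σi over i = 36..46.
Σi = 1081 − 630 = 451 and Σi² = 33511 − 14910 = 18601.
5·18601 − 4·451 = 91201.

91201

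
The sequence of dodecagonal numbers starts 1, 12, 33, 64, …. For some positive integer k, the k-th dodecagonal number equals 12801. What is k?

Set n(5n−4) = 12801, giving 5n² − 4n − 12801 = 0.
The discriminant is 16 + 20·12801 = 256036, and √256036 = 506.
So n = (4 + 506) / 10 = 510/10 = 51.

51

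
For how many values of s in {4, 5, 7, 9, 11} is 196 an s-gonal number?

2

s = 4: P(4, 14) = 196. ✓
s = 5: P(5, 11) = 176 and P(5, 12) = 210; 196 is not s-gonal.
s = 7: P(7, 9) = 189 and P(7, 10) = 235; 196 is not s-gonal.
s = 9: P(9, 7) = 154 and P(9, 8) = 204; 196 is not s-gonal.
s = 11: P(11, 7) = 196. ✓
Hits: s ∈ {4, 11} → 2.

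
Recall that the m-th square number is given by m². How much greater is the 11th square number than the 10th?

21

n² − (n−1)² = 2n − 1, so 11² − 10² = 2·11 − 1 = 21.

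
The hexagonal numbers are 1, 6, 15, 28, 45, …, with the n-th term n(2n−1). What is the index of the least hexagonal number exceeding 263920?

364

Solve n(2n−1) > 263920 for integer n.
The largest n with value ≤ 263920 is 363 (since 263175 ≤ 263920 < 264628), so the first above is n = 364, value 264628.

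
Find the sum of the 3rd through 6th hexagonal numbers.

154

Σ i(2i−1) = 2Σi² − Σi over i = 3..6.
Σi = 21 − 3 = 18 and Σi² = 91 − 5 = 86.
2·86 − 1·18 = 154.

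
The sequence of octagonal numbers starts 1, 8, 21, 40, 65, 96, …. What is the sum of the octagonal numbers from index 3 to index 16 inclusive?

4207

Σ i(3i−2) = 3Σi² − 2Σi over i = 3..16.
Σi = 136 − 3 = 133 and Σi² = 1496 − 5 = 1491.
3·1491 − 2·133 = 4207.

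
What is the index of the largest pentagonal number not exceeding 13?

3

Solve n(3n−1)/2 ≤ 13 for integer n.
n = 3 gives 12 ≤ 13, while n = 4 gives 22 > 13; so the answer is index 3.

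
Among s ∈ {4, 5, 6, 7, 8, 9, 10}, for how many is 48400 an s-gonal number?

1

s = 4: P(4, 220) = 48400. ✓
s = 5: P(5, 179) = 47972 and P(5, 180) = 48510; 48400 is not s-gonal.
s = 6: P(6, 155) = 47895 and P(6, 156) = 48516; 48400 is not s-gonal.
s = 7: P(7, 139) = 48094 and P(7, 140) = 48790; 48400 is not s-gonal.
s = 8: P(8, 127) = 48133 and P(8, 128) = 48896; 48400 is not s-gonal.
s = 9: P(9, 117) = 47619 and P(9, 118) = 48439; 48400 is not s-gonal.
s = 10: P(10, 110) = 48070 and P(10, 111) = 48951; 48400 is not s-gonal.
Hits: s ∈ {4} → 1.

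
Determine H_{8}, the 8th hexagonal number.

The 8th hexagonal number is n(2n−1) with n = 8.
8·(2·8 − 1) = 8·15 = 120.

120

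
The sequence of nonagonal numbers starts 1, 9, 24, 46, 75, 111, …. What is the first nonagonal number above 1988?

2125

Solve n(7n−5)/2 > 1988 for integer n.
The largest n with value ≤ 1988 is 24 (since 1956 ≤ 1988 < 2125), so the first above is n = 25, value 2125.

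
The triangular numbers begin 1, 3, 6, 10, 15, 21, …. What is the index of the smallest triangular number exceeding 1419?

53

Solve n(n+1)/2 > 1419 for integer n.
The largest n with value ≤ 1419 is 52 (since 1378 ≤ 1419 < 1431), so the first above is n = 53, value 1431.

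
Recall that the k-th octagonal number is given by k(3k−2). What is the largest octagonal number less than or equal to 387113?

Solve n(3n−2) ≤ 387113 for integer n.
n = 359 gives 385925 ≤ 387113, while n = 360 gives 388080 > 387113; so the answer is 385925.

385925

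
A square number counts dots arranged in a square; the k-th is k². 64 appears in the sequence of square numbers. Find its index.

We need n² = 64, so n = √64 = 8.
Check: 8² = 64. ✓

8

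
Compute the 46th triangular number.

46·47/2 = 2162/2 = 1081.

1081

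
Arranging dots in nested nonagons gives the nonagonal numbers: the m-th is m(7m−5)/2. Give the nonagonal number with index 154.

The 154th nonagonal number is n(7n−5)/2 with n = 154.
154·(7·154 − 5)/2 = 154·1073/2 = 82621.

82621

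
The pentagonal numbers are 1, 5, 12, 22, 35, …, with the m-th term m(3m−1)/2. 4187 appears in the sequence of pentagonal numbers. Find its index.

Set n(3n−1)/2 = 4187, giving 3n² − n − 8374 = 0.
The discriminant is 1 + 24·4187 = 100489, and √100489 = 317.
So n = (1 + 317) / 6 = 318/6 = 53.
Check: 53·(3·53 − 1)/2 = 4187. ✓

53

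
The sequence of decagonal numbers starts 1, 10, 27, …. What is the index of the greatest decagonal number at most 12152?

55

Solve n(4n−3) ≤ 12152 for integer n.
n = 55 gives 11935 ≤ 12152, while n = 56 gives 12376 > 12152; so the answer is index 55.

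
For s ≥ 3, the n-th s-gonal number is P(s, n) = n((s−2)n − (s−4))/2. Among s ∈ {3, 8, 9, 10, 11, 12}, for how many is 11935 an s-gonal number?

2

s = 3: P(3, 154) = 11935. ✓
s = 8: P(8, 63) = 11781 and P(8, 64) = 12160; 11935 is not s-gonal.
s = 9: P(9, 58) = 11629 and P(9, 59) = 12036; 11935 is not s-gonal.
s = 10: P(10, 55) = 11935. ✓
s = 11: P(11, 51) = 11526 and P(11, 52) = 11986; 11935 is not s-gonal.
s = 12: P(12, 49) = 11809 and P(12, 50) = 12300; 11935 is not s-gonal.
Hits: s ∈ {3, 10} → 2.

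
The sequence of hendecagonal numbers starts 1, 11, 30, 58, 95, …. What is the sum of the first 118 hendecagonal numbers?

Σ i(9i−7)/2 = (9Σi² − 7Σi) / 2 over i = 1..118.
Σi = 7021 and Σi² = 554659.
(9·554659 − 7·7021) / 2 = 4942784/2 = 2471392.

2471392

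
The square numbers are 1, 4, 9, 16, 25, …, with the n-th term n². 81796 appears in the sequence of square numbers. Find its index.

We need n² = 81796, so n = √81796 = 286.

286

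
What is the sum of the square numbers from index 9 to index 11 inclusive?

302

Σ_{i=9}^{11} i² = 506 − 204 = 302.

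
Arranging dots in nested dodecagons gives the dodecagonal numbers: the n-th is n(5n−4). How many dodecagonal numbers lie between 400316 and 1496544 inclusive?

264

The n-th dodecagonal number is n(5n−4).
Smallest index with value ≥ 400316: n = 284 (giving 402144).
Largest index with value ≤ 1496544: n = 547 (giving 1493857).
Indices 284 through 547: 264 terms.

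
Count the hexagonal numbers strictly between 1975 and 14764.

The n-th hexagonal number is n(2n−1).
Smallest index with value > 1975: n = 32 (giving 2016).
Largest index with value < 14764: n = 86 (giving 14706).
Indices 32 through 86: 55 terms.

55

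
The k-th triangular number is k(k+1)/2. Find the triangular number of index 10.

55

10·11/2 = 110/2 = 55.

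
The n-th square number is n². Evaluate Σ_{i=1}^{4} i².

Σ_{i=1}^{4} i² = 4·5·9/6 = 30.

30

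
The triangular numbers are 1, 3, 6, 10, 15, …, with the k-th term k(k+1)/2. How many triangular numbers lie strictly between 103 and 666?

The n-th triangular number is n(n+1)/2.
Smallest index with value > 103: n = 14 (giving 105).
Largest index with value < 666: n = 35 (giving 630).
Indices 14 through 35: 22 terms.

22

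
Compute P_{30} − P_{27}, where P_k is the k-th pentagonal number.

30·(3·30 − 1)/2 = 1335 and 27·(3·27 − 1)/2 = 1080.
Difference: 1335 − 1080 = 255.

255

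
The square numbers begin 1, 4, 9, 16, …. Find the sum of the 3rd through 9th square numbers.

Σ_{i=3}^{9} i² = 285 − 5 = 280.

280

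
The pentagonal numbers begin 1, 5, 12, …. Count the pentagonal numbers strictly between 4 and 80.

6

The n-th pentagonal number is n(3n−1)/2.
Smallest index with value > 4: n = 2 (giving 5).
Largest index with value < 80: n = 7 (giving 70).
Indices 2 through 7: 6 terms.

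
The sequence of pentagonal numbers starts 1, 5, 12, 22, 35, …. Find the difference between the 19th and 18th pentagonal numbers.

Consecutive pentagonal numbers differ by 3n − 2: here 3·19 − 2 = 55.

55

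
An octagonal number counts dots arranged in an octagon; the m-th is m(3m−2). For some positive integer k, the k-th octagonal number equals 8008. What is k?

Set n(3n−2) = 8008, giving 3n² − 2n − 8008 = 0.
The discriminant is 4 + 12·8008 = 96100, and √96100 = 310.
So n = (2 + 310) / 6 = 312/6 = 52.

52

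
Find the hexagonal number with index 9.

The 9th hexagonal number is n(2n−1) with n = 9.
9·(2·9 − 1) = 9·17 = 153.

153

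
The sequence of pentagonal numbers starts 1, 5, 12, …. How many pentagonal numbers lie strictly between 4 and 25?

3

The n-th pentagonal number is n(3n−1)/2.
Smallest index with value > 4: n = 2 (giving 5).
Largest index with value < 25: n = 4 (giving 22).
Indices 2 through 4: 3 terms.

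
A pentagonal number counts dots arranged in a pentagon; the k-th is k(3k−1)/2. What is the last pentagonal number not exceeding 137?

Solve n(3n−1)/2 ≤ 137 for integer n.
n = 9 gives 117 ≤ 137, while n = 10 gives 145 > 137; so the answer is 117.

117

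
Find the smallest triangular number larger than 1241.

1275

Solve n(n+1)/2 > 1241 for integer n.
The largest n with value ≤ 1241 is 49 (since 1225 ≤ 1241 < 1275), so the first above is n = 50, value 1275.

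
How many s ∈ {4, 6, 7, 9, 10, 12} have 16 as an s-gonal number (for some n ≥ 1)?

1

s = 4: P(4, 4) = 16. ✓
s = 6: P(6, 3) = 15 and P(6, 4) = 28; 16 is not s-gonal.
s = 7: P(7, 2) = 7 and P(7, 3) = 18; 16 is not s-gonal.
s = 9: P(9, 2) = 9 and P(9, 3) = 24; 16 is not s-gonal.
s = 10: P(10, 2) = 10 and P(10, 3) = 27; 16 is not s-gonal.
s = 12: P(12, 2) = 12 and P(12, 3) = 33; 16 is not s-gonal.
Hits: s ∈ {4} → 1.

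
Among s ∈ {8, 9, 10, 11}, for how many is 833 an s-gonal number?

s = 8: P(8, 17) = 833. ✓
s = 9: P(9, 15) = 750 and P(9, 16) = 856; 833 is not s-gonal.
s = 10: P(10, 14) = 742 and P(10, 15) = 855; 833 is not s-gonal.
s = 11: P(11, 14) = 833. ✓
Hits: s ∈ {8, 11} → 2.

2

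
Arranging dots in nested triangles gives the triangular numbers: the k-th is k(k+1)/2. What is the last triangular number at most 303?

Solve n(n+1)/2 ≤ 303 for integer n.
n = 24 gives 300 ≤ 303, while n = 25 gives 325 > 303; so the answer is 300.

300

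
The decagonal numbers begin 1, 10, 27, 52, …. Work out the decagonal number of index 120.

57240

The 120th decagonal number is n(4n−3) with n = 120.
120·(4·120 − 3) = 120·477 = 57240.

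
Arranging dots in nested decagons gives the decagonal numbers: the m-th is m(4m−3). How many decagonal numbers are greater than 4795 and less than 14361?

The n-th decagonal number is n(4n−3).
Smallest index with value > 4795: n = 36 (giving 5076).
Largest index with value < 14361: n = 60 (giving 14220).
Indices 36 through 60: 25 terms.

25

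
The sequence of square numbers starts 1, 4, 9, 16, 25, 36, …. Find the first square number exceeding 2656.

2704

Solve n² > 2656 for integer n.
The largest n with value ≤ 2656 is 51 (since 2601 ≤ 2656 < 2704), so the first above is n = 52, value 2704.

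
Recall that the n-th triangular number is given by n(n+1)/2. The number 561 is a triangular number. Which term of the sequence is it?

33

Set n(n+1)/2 = 561, giving n² + n − 1122 = 0.
So n = (-1 + 67) / 2 = 66/2 = 33.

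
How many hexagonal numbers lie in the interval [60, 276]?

7

The n-th hexagonal number is n(2n−1).
Smallest index with value ≥ 60: n = 6 (giving 66).
Largest index with value ≤ 276: n = 12 (giving 276).
Indices 6 through 12: 7 terms.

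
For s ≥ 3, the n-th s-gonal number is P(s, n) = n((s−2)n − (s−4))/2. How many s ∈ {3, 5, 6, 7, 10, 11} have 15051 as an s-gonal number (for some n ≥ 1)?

2

s = 3: P(3, 173) = 15051. ✓
s = 5: P(5, 100) = 14950 and P(5, 101) = 15251; 15051 is not s-gonal.
s = 6: P(6, 87) = 15051. ✓
s = 7: P(7, 77) = 14707 and P(7, 78) = 15093; 15051 is not s-gonal.
s = 10: P(10, 61) = 14701 and P(10, 62) = 15190; 15051 is not s-gonal.
s = 11: P(11, 58) = 14935 and P(11, 59) = 15458; 15051 is not s-gonal.
Hits: s ∈ {3, 6} → 2.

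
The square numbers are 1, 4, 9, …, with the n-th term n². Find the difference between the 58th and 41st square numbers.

1683

58² = 3364 and 41² = 1681.
Difference: 3364 − 1681 = 1683.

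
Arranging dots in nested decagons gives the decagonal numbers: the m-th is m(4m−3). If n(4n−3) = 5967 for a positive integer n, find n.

39

Set n(4n−3) = 5967, giving 4n² − 3n − 5967 = 0.
The discriminant is 9 + 16·5967 = 95481, and √95481 = 309.
So n = (3 + 309) / 8 = 312/8 = 39.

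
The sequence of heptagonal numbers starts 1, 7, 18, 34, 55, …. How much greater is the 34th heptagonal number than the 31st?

34·(5·34 − 3)/2 = 2839 and 31·(5·31 − 3)/2 = 2356.
Difference: 2839 − 2356 = 483.

483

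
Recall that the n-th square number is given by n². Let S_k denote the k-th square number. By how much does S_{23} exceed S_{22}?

n² − (n−1)² = 2n − 1, so 23² − 22² = 2·23 − 1 = 45.

45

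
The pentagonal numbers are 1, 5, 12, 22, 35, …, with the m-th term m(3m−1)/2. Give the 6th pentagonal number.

The 6th pentagonal number is n(3n−1)/2 with n = 6.
6·(3·6 − 1)/2 = 6·17/2 = 51.

51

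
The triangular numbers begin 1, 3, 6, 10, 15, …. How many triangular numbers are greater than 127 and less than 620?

The n-th triangular number is n(n+1)/2.
Smallest index with value > 127: n = 16 (giving 136).
Largest index with value < 620: n = 34 (giving 595).
Indices 16 through 34: 19 terms.

19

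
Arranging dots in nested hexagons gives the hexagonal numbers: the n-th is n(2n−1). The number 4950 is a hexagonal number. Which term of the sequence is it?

50

Set n(2n−1) = 4950, giving 2n² − n − 4950 = 0.
The discriminant is 1 + 8·4950 = 39601, and √39601 = 199.
So n = (1 + 199) / 4 = 200/4 = 50.
Check: 50·(2·50 − 1) = 4950. ✓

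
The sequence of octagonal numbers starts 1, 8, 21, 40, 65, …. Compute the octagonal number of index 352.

371008

The 352nd octagonal number is n(3n−2) with n = 352.
352·(3·352 − 2) = 352·1054 = 371008.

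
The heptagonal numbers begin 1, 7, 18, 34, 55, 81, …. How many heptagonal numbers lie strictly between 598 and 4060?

The n-th heptagonal number is n(5n−3)/2.
Smallest index with value > 598: n = 16 (giving 616).
Largest index with value < 4060: n = 40 (giving 3940).
Indices 16 through 40: 25 terms.

25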